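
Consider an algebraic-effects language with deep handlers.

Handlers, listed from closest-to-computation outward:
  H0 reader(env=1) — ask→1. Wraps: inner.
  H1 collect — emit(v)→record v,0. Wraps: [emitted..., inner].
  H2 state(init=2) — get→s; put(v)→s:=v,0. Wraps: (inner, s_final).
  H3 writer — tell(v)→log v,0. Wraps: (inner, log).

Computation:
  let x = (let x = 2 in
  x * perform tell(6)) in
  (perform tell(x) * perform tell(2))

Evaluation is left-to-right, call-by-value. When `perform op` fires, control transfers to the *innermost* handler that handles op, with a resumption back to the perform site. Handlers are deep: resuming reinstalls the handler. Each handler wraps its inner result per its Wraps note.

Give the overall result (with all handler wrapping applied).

Step-by-step:
tell(6) @ H3 ⇒ log+=6
tell(0) @ H3 ⇒ log+=0
tell(2) @ H3 ⇒ log+=2
H0 returns 0
H1 returns [0]
H2 returns ([0], 2)
H3 returns (([0], 2), (6, 0, 2))
= (([0], 2), (6, 0, 2))

Answer: (([0], 2), (6, 0, 2))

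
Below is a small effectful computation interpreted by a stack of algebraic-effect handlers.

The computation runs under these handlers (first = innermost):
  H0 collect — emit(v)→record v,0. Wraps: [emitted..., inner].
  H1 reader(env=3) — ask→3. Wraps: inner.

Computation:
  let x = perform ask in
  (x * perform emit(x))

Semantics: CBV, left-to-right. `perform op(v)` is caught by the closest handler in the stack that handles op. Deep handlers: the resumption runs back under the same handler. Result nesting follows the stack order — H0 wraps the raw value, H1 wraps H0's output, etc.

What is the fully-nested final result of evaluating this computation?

Answer: [3, 0]

Step-by-step:
ask @ H1 ⇒ 3
emit(3) @ H0 ⇒ out+=3
H0 returns [3, 0]
H1 returns [3, 0]
= [3, 0]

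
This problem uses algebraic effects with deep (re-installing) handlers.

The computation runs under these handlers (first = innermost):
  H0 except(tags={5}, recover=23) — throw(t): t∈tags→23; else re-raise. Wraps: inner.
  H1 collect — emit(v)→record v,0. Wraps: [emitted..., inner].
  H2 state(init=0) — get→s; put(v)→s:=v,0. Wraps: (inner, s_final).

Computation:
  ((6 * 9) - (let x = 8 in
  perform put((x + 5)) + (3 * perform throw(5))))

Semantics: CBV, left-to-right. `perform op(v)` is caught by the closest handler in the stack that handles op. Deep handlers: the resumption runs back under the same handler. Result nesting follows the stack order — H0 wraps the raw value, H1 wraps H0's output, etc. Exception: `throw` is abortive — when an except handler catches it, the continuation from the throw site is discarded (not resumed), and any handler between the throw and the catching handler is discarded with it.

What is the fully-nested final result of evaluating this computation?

Working:
put(13) @ H2 ⇒ s:=13
throw(5) @ H0 caught ⇒ 23
H1 returns [23]
H2 returns ([23], 13)
= ([23], 13)

Answer: ([23], 13)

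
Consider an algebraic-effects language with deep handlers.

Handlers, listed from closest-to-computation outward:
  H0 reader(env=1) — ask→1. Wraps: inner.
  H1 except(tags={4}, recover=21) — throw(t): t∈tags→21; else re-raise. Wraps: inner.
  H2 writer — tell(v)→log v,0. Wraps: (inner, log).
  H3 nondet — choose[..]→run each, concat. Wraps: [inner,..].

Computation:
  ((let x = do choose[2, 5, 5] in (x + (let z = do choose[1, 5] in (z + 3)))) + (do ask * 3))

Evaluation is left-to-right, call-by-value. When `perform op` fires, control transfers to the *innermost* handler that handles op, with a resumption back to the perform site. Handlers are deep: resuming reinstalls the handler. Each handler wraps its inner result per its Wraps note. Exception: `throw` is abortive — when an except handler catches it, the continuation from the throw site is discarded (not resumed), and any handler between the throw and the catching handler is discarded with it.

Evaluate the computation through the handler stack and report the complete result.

Answer: [(9, ()), (13, ()), (12, ()), (16, ()), (12, ()), (16, ())]

Step-by-step:
choose[2, 5, 5] @ H3
  branch[0] choose=2:
    choose[1, 5] @ H3
      branch[0] choose=1:
        ask @ H0 ⇒ 1
        H0 returns 9
        H1 returns 9
        H2 returns (9, ())
        H3 returns [(9, ())]
      branch[1] choose=5:
        ask @ H0 ⇒ 1
        H0 returns 13
        H1 returns 13
        H2 returns (13, ())
        H3 returns [(13, ())]
  branch[1] choose=5:
    choose[1, 5] @ H3
      branch[0] choose=1:
        ask @ H0 ⇒ 1
        H0 returns 12
        H1 returns 12
        H2 returns (12, ())
        H3 returns [(12, ())]
      branch[1] choose=5:
        ask @ H0 ⇒ 1
        H0 returns 16
        H1 returns 16
        H2 returns (16, ())
        H3 returns [(16, ())]
  branch[2] choose=5:
    choose[1, 5] @ H3
      branch[0] choose=1:
        ask @ H0 ⇒ 1
        H0 returns 12
        H1 returns 12
        H2 returns (12, ())
        H3 returns [(12, ())]
      branch[1] choose=5:
        ask @ H0 ⇒ 1
        H0 returns 16
        H1 returns 16
        H2 returns (16, ())
        H3 returns [(16, ())]
= [(9, ()), (13, ()), (12, ()), (16, ()), (12, ()), (16, ())]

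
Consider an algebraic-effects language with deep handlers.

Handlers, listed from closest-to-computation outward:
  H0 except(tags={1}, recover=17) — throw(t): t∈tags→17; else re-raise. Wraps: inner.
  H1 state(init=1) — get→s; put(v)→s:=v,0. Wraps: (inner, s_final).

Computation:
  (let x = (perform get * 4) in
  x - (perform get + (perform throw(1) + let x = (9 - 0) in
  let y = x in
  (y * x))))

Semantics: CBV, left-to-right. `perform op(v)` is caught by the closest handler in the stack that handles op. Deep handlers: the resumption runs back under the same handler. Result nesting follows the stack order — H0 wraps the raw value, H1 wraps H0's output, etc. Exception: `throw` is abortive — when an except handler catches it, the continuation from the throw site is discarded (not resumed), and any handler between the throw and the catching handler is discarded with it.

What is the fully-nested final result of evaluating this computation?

Answer: (17, 1)

Evaluation trace:
get @ H1 ⇒ 1
get @ H1 ⇒ 1
throw(1) @ H0 caught ⇒ 17
H1 returns (17, 1)
= (17, 1)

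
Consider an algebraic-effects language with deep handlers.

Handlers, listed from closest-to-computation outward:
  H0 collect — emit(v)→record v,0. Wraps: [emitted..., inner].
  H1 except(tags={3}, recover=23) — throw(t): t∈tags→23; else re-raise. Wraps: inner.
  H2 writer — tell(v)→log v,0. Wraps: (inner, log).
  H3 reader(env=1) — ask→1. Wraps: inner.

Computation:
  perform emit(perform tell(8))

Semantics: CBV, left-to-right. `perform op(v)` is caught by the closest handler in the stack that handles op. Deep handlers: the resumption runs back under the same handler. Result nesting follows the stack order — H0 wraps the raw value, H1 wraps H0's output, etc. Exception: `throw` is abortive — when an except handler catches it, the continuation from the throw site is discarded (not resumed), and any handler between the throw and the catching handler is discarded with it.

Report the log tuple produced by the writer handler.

Answer: (8)

Step-by-step:
tell(8) @ H2 ⇒ log+=8
emit(0) @ H0 ⇒ out+=0
H0 returns [0, 0]
H1 returns [0, 0]
H2 returns ([0, 0], (8))
H3 returns ([0, 0], (8))
= ([0, 0], (8))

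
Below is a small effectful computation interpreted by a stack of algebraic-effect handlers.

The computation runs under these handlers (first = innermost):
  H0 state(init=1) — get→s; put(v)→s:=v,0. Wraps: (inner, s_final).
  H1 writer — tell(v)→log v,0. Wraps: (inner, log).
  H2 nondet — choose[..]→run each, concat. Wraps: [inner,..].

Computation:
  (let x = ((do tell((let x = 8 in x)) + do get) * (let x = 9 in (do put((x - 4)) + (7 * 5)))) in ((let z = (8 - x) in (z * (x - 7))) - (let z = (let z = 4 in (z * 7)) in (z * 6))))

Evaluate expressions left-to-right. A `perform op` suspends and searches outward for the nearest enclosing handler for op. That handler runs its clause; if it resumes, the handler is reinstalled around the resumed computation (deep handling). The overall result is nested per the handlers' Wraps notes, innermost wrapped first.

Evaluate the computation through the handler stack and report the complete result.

Evaluation trace:
tell(8) @ H1 ⇒ log+=8
get @ H0 ⇒ 1
put(5) @ H0 ⇒ s:=5
H0 returns (-924, 5)
H1 returns ((-924, 5), (8))
H2 returns [((-924, 5), (8))]
= [((-924, 5), (8))]

Answer: [((-924, 5), (8))]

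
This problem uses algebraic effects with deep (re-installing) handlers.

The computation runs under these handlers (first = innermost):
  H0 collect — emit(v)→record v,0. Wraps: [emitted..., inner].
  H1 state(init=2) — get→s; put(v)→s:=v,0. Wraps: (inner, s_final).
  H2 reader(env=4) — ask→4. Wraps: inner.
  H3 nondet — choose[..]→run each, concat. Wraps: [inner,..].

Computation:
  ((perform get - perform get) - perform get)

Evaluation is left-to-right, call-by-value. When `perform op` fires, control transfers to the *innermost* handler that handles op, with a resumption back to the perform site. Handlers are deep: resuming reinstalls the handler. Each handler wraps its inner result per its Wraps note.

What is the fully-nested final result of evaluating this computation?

Step-by-step:
get @ H1 ⇒ 2
get @ H1 ⇒ 2
get @ H1 ⇒ 2
H0 returns [-2]
H1 returns ([-2], 2)
H2 returns ([-2], 2)
H3 returns [([-2], 2)]
= [([-2], 2)]

Answer: [([-2], 2)]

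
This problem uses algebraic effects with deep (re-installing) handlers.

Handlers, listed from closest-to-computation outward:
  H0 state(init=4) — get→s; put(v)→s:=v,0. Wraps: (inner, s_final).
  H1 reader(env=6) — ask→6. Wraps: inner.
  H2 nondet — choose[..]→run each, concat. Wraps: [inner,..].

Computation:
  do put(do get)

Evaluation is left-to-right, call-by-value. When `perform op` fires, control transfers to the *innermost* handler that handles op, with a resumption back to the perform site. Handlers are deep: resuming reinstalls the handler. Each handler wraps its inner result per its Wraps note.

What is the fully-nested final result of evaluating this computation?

Evaluation trace:
get @ H0 ⇒ 4
put(4) @ H0 ⇒ s:=4
H0 returns (0, 4)
H1 returns (0, 4)
H2 returns [(0, 4)]
= [(0, 4)]

Answer: [(0, 4)]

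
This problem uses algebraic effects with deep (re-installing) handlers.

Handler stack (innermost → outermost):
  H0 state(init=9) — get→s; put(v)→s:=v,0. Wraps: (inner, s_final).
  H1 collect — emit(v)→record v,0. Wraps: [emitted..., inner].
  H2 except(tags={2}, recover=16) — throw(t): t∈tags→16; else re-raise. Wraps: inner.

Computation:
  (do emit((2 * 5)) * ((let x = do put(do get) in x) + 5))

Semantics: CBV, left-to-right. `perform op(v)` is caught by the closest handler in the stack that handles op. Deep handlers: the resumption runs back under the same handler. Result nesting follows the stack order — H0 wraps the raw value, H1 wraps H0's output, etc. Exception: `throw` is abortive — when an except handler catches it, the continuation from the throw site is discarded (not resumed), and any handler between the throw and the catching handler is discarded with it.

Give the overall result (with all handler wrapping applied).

Working:
emit(10) @ H1 ⇒ out+=10
get @ H0 ⇒ 9
put(9) @ H0 ⇒ s:=9
H0 returns (0, 9)
H1 returns [10, (0, 9)]
H2 returns [10, (0, 9)]
= [10, (0, 9)]

Answer: [10, (0, 9)]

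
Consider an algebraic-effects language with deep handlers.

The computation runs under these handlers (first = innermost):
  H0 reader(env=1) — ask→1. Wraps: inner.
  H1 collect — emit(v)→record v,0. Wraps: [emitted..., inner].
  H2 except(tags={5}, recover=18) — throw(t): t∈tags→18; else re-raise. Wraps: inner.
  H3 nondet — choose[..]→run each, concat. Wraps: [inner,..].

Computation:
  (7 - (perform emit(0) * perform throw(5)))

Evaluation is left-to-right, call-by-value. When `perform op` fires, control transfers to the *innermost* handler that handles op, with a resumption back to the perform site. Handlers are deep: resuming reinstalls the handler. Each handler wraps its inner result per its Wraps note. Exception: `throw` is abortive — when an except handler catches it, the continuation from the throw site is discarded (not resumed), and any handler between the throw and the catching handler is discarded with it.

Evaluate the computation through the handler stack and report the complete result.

Answer: [18]

Step-by-step:
emit(0) @ H1 ⇒ out+=0
throw(5) @ H2 caught ⇒ 18
H3 returns [18]
= [18]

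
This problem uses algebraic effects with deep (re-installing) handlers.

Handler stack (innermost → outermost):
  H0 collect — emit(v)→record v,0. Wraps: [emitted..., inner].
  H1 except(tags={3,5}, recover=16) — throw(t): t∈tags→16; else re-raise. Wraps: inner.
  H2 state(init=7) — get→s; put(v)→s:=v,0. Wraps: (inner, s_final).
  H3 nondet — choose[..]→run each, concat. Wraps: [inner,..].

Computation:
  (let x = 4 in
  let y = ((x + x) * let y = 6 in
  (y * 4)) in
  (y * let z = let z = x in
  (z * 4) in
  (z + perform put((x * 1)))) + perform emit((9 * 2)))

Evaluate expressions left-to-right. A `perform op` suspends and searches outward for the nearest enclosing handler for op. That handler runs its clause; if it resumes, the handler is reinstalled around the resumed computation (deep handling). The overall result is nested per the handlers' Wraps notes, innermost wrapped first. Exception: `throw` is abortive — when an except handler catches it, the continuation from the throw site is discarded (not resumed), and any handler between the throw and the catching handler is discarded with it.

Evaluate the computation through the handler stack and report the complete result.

Step-by-step:
put(4) @ H2 ⇒ s:=4
emit(18) @ H0 ⇒ out+=18
H0 returns [18, 3072]
H1 returns [18, 3072]
H2 returns ([18, 3072], 4)
H3 returns [([18, 3072], 4)]
= [([18, 3072], 4)]

Answer: [([18, 3072], 4)]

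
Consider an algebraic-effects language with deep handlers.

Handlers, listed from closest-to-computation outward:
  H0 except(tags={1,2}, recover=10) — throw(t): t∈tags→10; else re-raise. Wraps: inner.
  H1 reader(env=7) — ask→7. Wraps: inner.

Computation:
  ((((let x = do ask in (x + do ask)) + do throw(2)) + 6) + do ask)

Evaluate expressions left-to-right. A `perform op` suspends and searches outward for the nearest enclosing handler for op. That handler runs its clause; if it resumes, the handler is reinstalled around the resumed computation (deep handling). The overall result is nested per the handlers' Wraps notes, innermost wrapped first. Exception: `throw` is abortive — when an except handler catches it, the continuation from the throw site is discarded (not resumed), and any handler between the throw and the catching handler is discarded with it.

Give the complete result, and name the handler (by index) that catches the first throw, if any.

Evaluation trace:
ask @ H1 ⇒ 7
ask @ H1 ⇒ 7
throw(2) @ H0 caught ⇒ 10
H1 returns 10
= 10

Answer: 10 ; first throw caught by: H0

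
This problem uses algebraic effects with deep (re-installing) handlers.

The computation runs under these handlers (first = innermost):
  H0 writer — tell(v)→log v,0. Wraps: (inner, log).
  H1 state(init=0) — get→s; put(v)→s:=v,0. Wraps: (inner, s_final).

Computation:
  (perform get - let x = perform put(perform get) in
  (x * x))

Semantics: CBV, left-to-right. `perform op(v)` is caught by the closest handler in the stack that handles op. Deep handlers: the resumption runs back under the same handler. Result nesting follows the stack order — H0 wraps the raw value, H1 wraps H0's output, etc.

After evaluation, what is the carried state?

Answer: 0

Step-by-step:
get @ H1 ⇒ 0
get @ H1 ⇒ 0
put(0) @ H1 ⇒ s:=0
H0 returns (0, ())
H1 returns ((0, ()), 0)
= ((0, ()), 0)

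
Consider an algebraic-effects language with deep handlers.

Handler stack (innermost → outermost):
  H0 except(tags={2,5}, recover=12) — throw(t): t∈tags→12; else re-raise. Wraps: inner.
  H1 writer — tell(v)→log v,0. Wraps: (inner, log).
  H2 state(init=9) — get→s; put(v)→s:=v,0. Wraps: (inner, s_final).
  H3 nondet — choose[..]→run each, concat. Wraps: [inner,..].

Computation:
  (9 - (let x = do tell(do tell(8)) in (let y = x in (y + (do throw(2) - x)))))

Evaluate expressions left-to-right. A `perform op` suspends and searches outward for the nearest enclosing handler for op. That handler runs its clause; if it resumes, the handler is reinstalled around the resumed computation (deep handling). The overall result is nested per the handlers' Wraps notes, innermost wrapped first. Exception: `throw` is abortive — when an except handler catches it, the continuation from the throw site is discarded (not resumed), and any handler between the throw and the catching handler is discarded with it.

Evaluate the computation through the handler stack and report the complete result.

Evaluation trace:
tell(8) @ H1 ⇒ log+=8
tell(0) @ H1 ⇒ log+=0
throw(2) @ H0 caught ⇒ 12
H1 returns (12, (8, 0))
H2 returns ((12, (8, 0)), 9)
H3 returns [((12, (8, 0)), 9)]
= [((12, (8, 0)), 9)]

Answer: [((12, (8, 0)), 9)]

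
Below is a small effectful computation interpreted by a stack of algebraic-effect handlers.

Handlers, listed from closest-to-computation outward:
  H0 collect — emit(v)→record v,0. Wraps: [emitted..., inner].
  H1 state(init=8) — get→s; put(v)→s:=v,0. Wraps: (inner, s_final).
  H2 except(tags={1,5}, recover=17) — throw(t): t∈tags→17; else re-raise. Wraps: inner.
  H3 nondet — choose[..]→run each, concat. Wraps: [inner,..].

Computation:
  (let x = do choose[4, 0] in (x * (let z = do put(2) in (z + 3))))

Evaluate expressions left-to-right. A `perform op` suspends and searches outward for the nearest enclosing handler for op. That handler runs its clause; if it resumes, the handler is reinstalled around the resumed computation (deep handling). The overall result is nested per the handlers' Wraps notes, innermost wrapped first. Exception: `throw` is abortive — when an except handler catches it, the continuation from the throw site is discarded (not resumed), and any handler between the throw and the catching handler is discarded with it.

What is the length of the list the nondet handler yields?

Evaluation trace:
choose[4, 0] @ H3
  branch[0] choose=4:
    put(2) @ H1 ⇒ s:=2
    H0 returns [12]
    H1 returns ([12], 2)
    H2 returns ([12], 2)
    H3 returns [([12], 2)]
  branch[1] choose=0:
    put(2) @ H1 ⇒ s:=2
    H0 returns [0]
    H1 returns ([0], 2)
    H2 returns ([0], 2)
    H3 returns [([0], 2)]
= [([12], 2), ([0], 2)]

Answer: 2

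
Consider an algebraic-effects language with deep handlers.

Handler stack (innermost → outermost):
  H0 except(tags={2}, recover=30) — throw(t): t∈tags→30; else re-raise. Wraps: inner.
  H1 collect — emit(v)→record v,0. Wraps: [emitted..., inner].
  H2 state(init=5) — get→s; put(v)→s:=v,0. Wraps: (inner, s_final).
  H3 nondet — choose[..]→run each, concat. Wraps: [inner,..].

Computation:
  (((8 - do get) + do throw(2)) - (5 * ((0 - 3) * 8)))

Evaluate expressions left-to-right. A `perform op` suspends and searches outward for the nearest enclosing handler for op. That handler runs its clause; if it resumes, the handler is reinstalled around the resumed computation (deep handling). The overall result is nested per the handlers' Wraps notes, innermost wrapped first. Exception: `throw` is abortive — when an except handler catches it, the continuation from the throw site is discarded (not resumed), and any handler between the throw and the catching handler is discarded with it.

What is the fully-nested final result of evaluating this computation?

Evaluation trace:
get @ H2 ⇒ 5
throw(2) @ H0 caught ⇒ 30
H1 returns [30]
H2 returns ([30], 5)
H3 returns [([30], 5)]
= [([30], 5)]

Answer: [([30], 5)]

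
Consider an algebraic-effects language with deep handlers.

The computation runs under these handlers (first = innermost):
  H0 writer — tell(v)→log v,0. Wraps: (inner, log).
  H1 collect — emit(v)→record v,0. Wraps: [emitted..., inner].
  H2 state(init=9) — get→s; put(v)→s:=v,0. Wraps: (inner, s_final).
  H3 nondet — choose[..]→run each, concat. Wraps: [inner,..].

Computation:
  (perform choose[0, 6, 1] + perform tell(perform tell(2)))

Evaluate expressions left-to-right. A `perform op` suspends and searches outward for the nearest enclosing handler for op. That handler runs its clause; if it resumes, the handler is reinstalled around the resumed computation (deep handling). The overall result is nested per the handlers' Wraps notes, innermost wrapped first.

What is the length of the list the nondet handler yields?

Working:
choose[0, 6, 1] @ H3
  branch[0] choose=0:
    tell(2) @ H0 ⇒ log+=2
    tell(0) @ H0 ⇒ log+=0
    H0 returns (0, (2, 0))
    H1 returns [(0, (2, 0))]
    H2 returns ([(0, (2, 0))], 9)
    H3 returns [([(0, (2, 0))], 9)]
  branch[1] choose=6:
    tell(2) @ H0 ⇒ log+=2
    tell(0) @ H0 ⇒ log+=0
    H0 returns (6, (2, 0))
    H1 returns [(6, (2, 0))]
    H2 returns ([(6, (2, 0))], 9)
    H3 returns [([(6, (2, 0))], 9)]
  branch[2] choose=1:
    tell(2) @ H0 ⇒ log+=2
    tell(0) @ H0 ⇒ log+=0
    H0 returns (1, (2, 0))
    H1 returns [(1, (2, 0))]
    H2 returns ([(1, (2, 0))], 9)
    H3 returns [([(1, (2, 0))], 9)]
= [([(0, (2, 0))], 9), ([(6, (2, 0))], 9), ([(1, (2, 0))], 9)]

Answer: 3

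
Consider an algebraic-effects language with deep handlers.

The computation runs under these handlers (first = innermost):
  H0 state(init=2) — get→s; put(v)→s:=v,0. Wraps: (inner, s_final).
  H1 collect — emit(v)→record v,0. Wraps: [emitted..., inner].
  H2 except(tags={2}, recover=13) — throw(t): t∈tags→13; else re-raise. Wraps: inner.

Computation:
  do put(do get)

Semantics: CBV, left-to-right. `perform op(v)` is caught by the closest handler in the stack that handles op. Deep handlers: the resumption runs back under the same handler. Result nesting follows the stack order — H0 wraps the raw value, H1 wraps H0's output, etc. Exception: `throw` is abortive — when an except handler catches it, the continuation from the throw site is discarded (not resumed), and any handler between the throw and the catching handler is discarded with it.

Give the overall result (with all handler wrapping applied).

Step-by-step:
get @ H0 ⇒ 2
put(2) @ H0 ⇒ s:=2
H0 returns (0, 2)
H1 returns [(0, 2)]
H2 returns [(0, 2)]
= [(0, 2)]

Answer: [(0, 2)]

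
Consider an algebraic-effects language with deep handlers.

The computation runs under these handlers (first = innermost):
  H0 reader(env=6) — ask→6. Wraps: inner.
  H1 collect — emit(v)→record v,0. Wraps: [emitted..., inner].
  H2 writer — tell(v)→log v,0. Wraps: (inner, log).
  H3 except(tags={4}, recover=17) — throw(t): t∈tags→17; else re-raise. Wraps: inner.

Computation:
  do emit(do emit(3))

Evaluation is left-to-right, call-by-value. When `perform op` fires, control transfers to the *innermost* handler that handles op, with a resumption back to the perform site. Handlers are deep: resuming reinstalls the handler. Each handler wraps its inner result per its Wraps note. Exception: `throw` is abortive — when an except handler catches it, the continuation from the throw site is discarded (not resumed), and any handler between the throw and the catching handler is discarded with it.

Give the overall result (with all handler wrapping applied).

Answer: ([3, 0, 0], ())

Step-by-step:
emit(3) @ H1 ⇒ out+=3
emit(0) @ H1 ⇒ out+=0
H0 returns 0
H1 returns [3, 0, 0]
H2 returns ([3, 0, 0], ())
H3 returns ([3, 0, 0], ())
= ([3, 0, 0], ())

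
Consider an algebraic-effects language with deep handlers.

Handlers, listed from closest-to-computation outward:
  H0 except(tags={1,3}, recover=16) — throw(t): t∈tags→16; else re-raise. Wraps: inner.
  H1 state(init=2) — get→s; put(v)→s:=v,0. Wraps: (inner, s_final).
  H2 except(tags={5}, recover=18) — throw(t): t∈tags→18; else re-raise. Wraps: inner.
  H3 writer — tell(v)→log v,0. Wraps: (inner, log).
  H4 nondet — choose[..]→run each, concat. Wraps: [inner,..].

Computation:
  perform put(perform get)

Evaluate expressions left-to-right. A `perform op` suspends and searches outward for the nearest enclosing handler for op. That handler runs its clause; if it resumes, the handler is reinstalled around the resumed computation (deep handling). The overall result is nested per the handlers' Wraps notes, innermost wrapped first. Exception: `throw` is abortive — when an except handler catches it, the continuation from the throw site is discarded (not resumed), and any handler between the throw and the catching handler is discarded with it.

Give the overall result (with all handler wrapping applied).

Working:
get @ H1 ⇒ 2
put(2) @ H1 ⇒ s:=2
H0 returns 0
H1 returns (0, 2)
H2 returns (0, 2)
H3 returns ((0, 2), ())
H4 returns [((0, 2), ())]
= [((0, 2), ())]

Answer: [((0, 2), ())]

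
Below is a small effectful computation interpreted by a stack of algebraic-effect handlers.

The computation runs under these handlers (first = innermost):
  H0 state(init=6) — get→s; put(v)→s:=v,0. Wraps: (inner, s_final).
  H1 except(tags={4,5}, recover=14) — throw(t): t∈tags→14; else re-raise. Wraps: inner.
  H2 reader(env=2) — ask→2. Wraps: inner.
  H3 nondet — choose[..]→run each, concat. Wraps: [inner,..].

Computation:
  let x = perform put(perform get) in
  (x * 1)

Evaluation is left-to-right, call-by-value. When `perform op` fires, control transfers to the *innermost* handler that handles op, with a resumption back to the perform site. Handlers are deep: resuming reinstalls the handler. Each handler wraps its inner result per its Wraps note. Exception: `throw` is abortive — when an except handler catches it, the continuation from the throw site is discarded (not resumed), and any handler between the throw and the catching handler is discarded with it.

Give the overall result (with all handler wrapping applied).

Answer: [(0, 6)]

Step-by-step:
get @ H0 ⇒ 6
put(6) @ H0 ⇒ s:=6
H0 returns (0, 6)
H1 returns (0, 6)
H2 returns (0, 6)
H3 returns [(0, 6)]
= [(0, 6)]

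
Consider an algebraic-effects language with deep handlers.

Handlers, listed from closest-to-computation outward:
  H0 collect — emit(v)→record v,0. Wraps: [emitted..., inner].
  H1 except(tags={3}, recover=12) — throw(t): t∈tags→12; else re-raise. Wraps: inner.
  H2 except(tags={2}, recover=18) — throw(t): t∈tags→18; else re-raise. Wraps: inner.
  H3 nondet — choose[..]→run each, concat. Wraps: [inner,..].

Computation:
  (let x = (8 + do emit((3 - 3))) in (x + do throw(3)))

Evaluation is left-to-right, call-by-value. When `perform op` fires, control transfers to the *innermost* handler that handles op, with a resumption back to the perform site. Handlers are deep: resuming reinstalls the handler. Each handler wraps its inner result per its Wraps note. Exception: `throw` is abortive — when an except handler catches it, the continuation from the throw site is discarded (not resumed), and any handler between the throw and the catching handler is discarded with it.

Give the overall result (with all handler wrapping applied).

Evaluation trace:
emit(0) @ H0 ⇒ out+=0
throw(3) @ H1 caught ⇒ 12
H2 returns 12
H3 returns [12]
= [12]

Answer: [12]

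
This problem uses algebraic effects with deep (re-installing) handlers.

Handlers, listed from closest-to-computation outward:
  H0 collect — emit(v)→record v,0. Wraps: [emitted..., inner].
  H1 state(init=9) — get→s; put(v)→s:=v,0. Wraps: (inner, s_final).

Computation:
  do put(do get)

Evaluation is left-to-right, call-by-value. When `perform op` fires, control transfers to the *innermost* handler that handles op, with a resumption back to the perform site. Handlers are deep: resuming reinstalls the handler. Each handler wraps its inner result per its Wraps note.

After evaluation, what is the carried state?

Answer: 9

Step-by-step:
get @ H1 ⇒ 9
put(9) @ H1 ⇒ s:=9
H0 returns [0]
H1 returns ([0], 9)
= ([0], 9)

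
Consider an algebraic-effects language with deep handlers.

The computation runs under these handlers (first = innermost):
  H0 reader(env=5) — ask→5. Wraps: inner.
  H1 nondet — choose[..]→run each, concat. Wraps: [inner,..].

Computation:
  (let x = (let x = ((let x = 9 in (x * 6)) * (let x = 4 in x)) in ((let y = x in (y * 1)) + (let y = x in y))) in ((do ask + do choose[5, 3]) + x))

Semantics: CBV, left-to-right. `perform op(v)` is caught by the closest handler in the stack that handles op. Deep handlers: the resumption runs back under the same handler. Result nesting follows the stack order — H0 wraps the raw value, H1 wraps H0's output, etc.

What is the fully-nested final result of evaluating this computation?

Answer: [442, 440]

Evaluation trace:
ask @ H0 ⇒ 5
choose[5, 3] @ H1
  branch[0] choose=5:
    H0 returns 442
    H1 returns [442]
  branch[1] choose=3:
    H0 returns 440
    H1 returns [440]
= [442, 440]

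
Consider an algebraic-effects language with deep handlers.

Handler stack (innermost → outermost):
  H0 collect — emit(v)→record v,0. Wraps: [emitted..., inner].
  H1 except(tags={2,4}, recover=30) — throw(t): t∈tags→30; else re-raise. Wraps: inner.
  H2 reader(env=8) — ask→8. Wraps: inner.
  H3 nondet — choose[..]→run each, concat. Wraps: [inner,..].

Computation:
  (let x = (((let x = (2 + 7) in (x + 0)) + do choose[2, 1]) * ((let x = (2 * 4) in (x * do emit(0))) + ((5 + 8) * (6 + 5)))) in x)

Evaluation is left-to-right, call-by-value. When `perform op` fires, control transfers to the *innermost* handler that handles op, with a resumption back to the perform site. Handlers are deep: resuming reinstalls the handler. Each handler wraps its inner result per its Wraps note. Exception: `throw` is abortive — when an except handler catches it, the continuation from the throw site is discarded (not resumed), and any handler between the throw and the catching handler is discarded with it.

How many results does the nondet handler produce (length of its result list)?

Evaluation trace:
choose[2, 1] @ H3
  branch[0] choose=2:
    emit(0) @ H0 ⇒ out+=0
    H0 returns [0, 1573]
    H1 returns [0, 1573]
    H2 returns [0, 1573]
    H3 returns [[0, 1573]]
  branch[1] choose=1:
    emit(0) @ H0 ⇒ out+=0
    H0 returns [0, 1430]
    H1 returns [0, 1430]
    H2 returns [0, 1430]
    H3 returns [[0, 1430]]
= [[0, 1573], [0, 1430]]

Answer: 2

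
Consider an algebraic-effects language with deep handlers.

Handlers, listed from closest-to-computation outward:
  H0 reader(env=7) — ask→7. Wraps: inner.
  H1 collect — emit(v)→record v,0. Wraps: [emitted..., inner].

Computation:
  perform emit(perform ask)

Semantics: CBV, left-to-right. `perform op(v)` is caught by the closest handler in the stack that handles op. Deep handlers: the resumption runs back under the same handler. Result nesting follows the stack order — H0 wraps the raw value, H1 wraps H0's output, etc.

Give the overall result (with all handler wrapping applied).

Answer: [7, 0]

Evaluation trace:
ask @ H0 ⇒ 7
emit(7) @ H1 ⇒ out+=7
H0 returns 0
H1 returns [7, 0]
= [7, 0]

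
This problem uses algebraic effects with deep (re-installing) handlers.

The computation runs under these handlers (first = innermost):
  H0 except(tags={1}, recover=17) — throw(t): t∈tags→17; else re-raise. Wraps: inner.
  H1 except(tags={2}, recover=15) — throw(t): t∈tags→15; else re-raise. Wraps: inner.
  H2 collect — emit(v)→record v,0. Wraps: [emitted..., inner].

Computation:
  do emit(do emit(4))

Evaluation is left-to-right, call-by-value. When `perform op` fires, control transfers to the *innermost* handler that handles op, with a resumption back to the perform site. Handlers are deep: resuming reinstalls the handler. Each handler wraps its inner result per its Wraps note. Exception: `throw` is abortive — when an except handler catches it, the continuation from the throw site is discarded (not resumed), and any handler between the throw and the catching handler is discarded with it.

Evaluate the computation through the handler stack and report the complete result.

Answer: [4, 0, 0]

Step-by-step:
emit(4) @ H2 ⇒ out+=4
emit(0) @ H2 ⇒ out+=0
H0 returns 0
H1 returns 0
H2 returns [4, 0, 0]
= [4, 0, 0]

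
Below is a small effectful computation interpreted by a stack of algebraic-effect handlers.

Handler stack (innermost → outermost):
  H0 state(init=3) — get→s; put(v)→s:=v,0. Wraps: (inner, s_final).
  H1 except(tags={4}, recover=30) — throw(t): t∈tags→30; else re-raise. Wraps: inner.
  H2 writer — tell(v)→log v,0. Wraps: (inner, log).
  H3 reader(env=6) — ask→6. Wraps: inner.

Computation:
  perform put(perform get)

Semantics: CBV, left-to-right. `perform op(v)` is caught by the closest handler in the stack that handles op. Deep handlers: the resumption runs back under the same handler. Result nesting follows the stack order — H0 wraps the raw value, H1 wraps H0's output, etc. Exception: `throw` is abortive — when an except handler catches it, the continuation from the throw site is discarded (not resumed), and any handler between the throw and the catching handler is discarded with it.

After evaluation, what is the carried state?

Working:
get @ H0 ⇒ 3
put(3) @ H0 ⇒ s:=3
H0 returns (0, 3)
H1 returns (0, 3)
H2 returns ((0, 3), ())
H3 returns ((0, 3), ())
= ((0, 3), ())

Answer: 3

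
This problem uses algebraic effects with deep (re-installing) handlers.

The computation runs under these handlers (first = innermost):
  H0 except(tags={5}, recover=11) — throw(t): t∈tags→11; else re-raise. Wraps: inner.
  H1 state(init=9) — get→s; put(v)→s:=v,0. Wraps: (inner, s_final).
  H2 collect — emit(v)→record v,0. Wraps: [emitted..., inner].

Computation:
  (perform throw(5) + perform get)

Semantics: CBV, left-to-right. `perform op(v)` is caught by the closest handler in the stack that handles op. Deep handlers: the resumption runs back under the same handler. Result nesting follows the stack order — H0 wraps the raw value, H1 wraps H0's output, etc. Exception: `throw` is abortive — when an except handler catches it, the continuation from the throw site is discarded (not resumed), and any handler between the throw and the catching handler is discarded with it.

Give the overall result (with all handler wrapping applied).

Answer: [(11, 9)]

Working:
throw(5) @ H0 caught ⇒ 11
H1 returns (11, 9)
H2 returns [(11, 9)]
= [(11, 9)]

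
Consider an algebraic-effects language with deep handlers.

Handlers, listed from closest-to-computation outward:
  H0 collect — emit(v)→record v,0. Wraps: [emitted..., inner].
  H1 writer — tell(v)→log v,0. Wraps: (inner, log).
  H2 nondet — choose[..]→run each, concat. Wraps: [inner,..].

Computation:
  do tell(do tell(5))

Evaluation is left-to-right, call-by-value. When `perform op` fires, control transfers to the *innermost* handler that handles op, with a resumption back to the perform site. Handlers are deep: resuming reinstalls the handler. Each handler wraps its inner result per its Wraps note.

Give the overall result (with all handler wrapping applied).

Working:
tell(5) @ H1 ⇒ log+=5
tell(0) @ H1 ⇒ log+=0
H0 returns [0]
H1 returns ([0], (5, 0))
H2 returns [([0], (5, 0))]
= [([0], (5, 0))]

Answer: [([0], (5, 0))]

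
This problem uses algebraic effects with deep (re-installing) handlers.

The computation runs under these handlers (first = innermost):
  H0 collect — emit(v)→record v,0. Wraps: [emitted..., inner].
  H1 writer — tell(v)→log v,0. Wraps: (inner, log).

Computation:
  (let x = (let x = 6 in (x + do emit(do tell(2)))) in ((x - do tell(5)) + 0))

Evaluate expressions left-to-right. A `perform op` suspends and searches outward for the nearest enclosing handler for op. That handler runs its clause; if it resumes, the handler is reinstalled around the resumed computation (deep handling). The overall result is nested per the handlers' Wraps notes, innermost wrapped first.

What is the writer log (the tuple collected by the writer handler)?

Answer: (2, 5)

Working:
tell(2) @ H1 ⇒ log+=2
emit(0) @ H0 ⇒ out+=0
tell(5) @ H1 ⇒ log+=5
H0 returns [0, 6]
H1 returns ([0, 6], (2, 5))
= ([0, 6], (2, 5))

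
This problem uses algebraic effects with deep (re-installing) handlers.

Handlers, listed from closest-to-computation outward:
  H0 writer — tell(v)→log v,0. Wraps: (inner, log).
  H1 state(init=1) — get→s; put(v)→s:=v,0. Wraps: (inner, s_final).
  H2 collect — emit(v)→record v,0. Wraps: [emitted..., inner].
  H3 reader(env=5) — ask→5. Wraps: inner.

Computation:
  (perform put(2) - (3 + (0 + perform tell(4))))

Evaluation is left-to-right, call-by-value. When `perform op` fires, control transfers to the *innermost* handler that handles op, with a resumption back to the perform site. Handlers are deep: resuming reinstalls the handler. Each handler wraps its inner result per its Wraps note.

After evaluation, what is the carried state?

Answer: 2

Evaluation trace:
put(2) @ H1 ⇒ s:=2
tell(4) @ H0 ⇒ log+=4
H0 returns (-3, (4))
H1 returns ((-3, (4)), 2)
H2 returns [((-3, (4)), 2)]
H3 returns [((-3, (4)), 2)]
= [((-3, (4)), 2)]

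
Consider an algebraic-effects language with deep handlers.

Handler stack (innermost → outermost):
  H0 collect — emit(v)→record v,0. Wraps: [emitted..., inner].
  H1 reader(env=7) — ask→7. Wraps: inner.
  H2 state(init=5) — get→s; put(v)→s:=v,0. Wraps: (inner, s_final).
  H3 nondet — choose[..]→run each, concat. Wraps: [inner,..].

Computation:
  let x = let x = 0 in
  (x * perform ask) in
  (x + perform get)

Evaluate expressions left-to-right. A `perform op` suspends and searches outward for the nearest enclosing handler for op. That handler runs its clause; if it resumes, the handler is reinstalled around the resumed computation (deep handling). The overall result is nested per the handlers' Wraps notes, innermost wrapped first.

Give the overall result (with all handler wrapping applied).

Working:
ask @ H1 ⇒ 7
get @ H2 ⇒ 5
H0 returns [5]
H1 returns [5]
H2 returns ([5], 5)
H3 returns [([5], 5)]
= [([5], 5)]

Answer: [([5], 5)]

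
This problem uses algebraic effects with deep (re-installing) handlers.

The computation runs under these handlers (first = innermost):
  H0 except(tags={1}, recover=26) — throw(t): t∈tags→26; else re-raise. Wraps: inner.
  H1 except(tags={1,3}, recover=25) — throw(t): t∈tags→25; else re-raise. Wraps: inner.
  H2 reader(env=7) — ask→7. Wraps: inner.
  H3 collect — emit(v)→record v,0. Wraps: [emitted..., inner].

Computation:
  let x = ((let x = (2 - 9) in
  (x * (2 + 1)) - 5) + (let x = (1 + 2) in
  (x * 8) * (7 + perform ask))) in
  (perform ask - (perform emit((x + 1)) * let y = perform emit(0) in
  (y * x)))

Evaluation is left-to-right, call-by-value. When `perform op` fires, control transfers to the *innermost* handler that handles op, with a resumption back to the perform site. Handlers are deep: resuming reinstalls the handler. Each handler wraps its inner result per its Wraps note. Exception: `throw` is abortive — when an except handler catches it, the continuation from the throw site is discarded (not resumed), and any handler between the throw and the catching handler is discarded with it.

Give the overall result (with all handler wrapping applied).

Step-by-step:
ask @ H2 ⇒ 7
ask @ H2 ⇒ 7
emit(311) @ H3 ⇒ out+=311
emit(0) @ H3 ⇒ out+=0
H0 returns 7
H1 returns 7
H2 returns 7
H3 returns [311, 0, 7]
= [311, 0, 7]

Answer: [311, 0, 7]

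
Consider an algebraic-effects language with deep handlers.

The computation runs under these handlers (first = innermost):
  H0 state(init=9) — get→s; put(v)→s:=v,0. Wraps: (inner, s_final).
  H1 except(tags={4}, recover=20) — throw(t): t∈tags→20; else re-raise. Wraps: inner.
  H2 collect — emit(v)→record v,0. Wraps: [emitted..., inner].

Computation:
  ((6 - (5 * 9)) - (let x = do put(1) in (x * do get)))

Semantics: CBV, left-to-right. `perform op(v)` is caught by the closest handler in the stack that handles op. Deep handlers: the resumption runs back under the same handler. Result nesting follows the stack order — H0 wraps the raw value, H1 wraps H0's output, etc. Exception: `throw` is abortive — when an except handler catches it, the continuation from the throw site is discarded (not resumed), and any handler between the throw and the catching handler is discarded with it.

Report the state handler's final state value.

Working:
put(1) @ H0 ⇒ s:=1
get @ H0 ⇒ 1
H0 returns (-39, 1)
H1 returns (-39, 1)
H2 returns [(-39, 1)]
= [(-39, 1)]

Answer: 1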